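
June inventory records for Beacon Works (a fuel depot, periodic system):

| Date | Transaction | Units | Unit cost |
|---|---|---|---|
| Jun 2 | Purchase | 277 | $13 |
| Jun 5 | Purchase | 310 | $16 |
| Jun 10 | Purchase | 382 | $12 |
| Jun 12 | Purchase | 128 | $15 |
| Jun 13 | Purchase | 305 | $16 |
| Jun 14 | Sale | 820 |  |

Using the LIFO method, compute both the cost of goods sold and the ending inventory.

Jun 14, 820 sold [LIFO — newest first]: 305 @ $16 + 128 @ $15 + 382 @ $12 + 5 @ $16 = $11,464
Ending inventory: 277 @ $13 + 305 @ $16 = $8,481

COGS = $11,464; ending inventory = $8,481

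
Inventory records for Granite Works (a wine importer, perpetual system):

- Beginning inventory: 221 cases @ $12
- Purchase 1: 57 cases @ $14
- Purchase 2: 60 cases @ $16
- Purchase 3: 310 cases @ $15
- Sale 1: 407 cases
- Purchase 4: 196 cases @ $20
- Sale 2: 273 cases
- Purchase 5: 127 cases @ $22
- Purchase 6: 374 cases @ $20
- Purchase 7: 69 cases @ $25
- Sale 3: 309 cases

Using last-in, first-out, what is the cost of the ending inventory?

Sale 1 (407) [LIFO — newest first]: 310 @ $15 + 60 @ $16 + 37 @ $14 = $6,128
Sale 2 (273) [LIFO — newest first]: 196 @ $20 + 20 @ $14 + 57 @ $12 = $4,884
Sale 3 (309) [LIFO — newest first]: 69 @ $25 + 240 @ $20 = $6,525
Total COGS = $6,128 + $4,884 + $6,525 = $17,537
Ending inventory: 164 @ $12 + 127 @ $22 + 134 @ $20 = $7,442

Ending inventory = $7,442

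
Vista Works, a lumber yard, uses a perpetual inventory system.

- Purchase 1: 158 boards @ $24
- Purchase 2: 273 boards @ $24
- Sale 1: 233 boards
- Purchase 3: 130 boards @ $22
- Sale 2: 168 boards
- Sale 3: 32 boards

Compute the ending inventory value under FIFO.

Ending inventory = $2,816

Sale 1 (233) [FIFO — oldest first]: 158 @ $24 + 75 @ $24 = $5,592
Sale 2 (168) [FIFO — oldest first]: 168 @ $24 = $4,032
Sale 3 (32) [FIFO — oldest first]: 30 @ $24 + 2 @ $22 = $764
Total COGS = $5,592 + $4,032 + $764 = $10,388
Ending inventory: 128 @ $22 = $2,816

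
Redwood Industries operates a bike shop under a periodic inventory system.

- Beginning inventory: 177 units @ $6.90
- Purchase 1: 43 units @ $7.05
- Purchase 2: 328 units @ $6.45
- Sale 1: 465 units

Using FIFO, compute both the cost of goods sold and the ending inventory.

COGS = $3,104.70; ending inventory = $535.35

Sale 1 (465) [FIFO — oldest first]: 177 @ $6.90 + 43 @ $7.05 + 245 @ $6.45 = $3,104.70
Ending inventory: 83 @ $6.45 = $535.35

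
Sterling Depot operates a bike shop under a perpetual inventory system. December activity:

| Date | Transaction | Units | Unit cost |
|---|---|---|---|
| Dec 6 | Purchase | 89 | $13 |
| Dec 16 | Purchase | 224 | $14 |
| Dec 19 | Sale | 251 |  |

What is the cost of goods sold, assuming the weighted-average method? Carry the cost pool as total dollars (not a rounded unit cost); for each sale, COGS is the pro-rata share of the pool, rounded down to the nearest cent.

After Dec 6: 89 on hand, pool $1,157.00 (≈ $13.0000 each)
After Dec 16: 313 on hand, pool $4,293.00 (≈ $13.7157 each)
Dec 19, sell 251: 251/313 × $4,293.00 → $3,442.62
Ending inventory (cost pool remaining) = $850.38

COGS = $3,442.62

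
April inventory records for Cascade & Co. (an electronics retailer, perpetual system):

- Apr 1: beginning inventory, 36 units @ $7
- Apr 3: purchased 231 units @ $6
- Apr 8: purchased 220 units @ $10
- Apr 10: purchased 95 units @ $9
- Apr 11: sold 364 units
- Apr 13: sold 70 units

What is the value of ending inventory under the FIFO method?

Ending inventory = $1,385

Apr 11, 364 sold [FIFO — oldest first]: 36 @ $7 + 231 @ $6 + 97 @ $10 = $2,608
Apr 13, 70 sold [FIFO — oldest first]: 70 @ $10 = $700
Total COGS = $2,608 + $700 = $3,308
Ending inventory: 53 @ $10 + 95 @ $9 = $1,385
Check: goods available $4,693 = COGS $3,308 + ending $1,385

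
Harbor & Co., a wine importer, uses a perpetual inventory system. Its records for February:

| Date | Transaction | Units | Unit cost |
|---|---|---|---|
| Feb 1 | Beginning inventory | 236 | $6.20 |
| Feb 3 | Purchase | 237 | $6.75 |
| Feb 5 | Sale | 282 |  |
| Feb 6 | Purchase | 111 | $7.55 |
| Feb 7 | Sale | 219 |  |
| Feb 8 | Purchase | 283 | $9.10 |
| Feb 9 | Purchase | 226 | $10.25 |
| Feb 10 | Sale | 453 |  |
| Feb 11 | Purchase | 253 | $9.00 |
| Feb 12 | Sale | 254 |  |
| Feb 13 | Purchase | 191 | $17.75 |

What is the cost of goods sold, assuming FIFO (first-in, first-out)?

Feb 5, 282 sold [FIFO — oldest first]: 236 @ $6.20 + 46 @ $6.75 = $1,773.70
Feb 7, 219 sold [FIFO — oldest first]: 191 @ $6.75 + 28 @ $7.55 = $1,500.65
Feb 10, 453 sold [FIFO — oldest first]: 83 @ $7.55 + 283 @ $9.10 + 87 @ $10.25 = $4,093.70
Feb 12, 254 sold [FIFO — oldest first]: 139 @ $10.25 + 115 @ $9.00 = $2,459.75
Total COGS = $1,773.70 + $1,500.65 + $4,093.70 + $2,459.75 = $9,827.80
Ending inventory: 138 @ $9.00 + 191 @ $17.75 = $4,632.25
Check: goods available $14,460.05 = COGS $9,827.80 + ending $4,632.25

COGS = $9,827.80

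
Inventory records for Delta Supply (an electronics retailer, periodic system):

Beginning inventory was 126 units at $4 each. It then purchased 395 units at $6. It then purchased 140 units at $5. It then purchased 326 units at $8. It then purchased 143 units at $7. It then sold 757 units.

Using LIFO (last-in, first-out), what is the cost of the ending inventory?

Ending inventory = $1,986

Sale 1 (757) [LIFO — newest first]: 143 @ $7 + 326 @ $8 + 140 @ $5 + 148 @ $6 = $5,197
Ending inventory: 126 @ $4 + 247 @ $6 = $1,986
Check: goods available $7,183 = COGS $5,197 + ending $1,986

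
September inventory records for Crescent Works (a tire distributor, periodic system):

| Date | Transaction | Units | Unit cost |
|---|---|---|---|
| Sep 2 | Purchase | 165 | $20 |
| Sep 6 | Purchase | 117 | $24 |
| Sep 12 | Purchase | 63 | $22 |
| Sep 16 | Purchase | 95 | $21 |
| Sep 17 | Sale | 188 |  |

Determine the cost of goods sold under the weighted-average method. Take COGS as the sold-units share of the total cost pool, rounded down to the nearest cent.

Sep 17, sell 188: 188/440 × $9,489.00 → $4,054.39
Ending inventory (cost pool remaining) = $5,434.61
Check: goods available $9,489.00 = COGS $4,054.39 + ending $5,434.61

COGS = $4,054.39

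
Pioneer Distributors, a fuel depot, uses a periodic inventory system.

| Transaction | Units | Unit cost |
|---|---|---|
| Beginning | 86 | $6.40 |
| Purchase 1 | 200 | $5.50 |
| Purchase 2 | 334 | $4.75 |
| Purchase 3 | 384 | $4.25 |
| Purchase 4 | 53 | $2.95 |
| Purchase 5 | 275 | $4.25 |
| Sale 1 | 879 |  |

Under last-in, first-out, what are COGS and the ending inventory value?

COGS = $3,750.35; ending inventory = $2,443.65

Sale 1 (879) [LIFO — newest first]: 275 @ $4.25 + 53 @ $2.95 + 384 @ $4.25 + 167 @ $4.75 = $3,750.35
Ending inventory: 86 @ $6.40 + 200 @ $5.50 + 167 @ $4.75 = $2,443.65
Check: goods available $6,194.00 = COGS $3,750.35 + ending $2,443.65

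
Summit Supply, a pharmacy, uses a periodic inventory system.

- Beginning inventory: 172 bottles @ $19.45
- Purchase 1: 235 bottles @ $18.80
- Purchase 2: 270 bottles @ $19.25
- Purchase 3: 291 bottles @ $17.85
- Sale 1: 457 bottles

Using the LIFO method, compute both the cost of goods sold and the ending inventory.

Sale 1 (457) [LIFO — newest first]: 291 @ $17.85 + 166 @ $19.25 = $8,389.85
Ending inventory: 172 @ $19.45 + 235 @ $18.80 + 104 @ $19.25 = $9,765.40

COGS = $8,389.85; ending inventory = $9,765.40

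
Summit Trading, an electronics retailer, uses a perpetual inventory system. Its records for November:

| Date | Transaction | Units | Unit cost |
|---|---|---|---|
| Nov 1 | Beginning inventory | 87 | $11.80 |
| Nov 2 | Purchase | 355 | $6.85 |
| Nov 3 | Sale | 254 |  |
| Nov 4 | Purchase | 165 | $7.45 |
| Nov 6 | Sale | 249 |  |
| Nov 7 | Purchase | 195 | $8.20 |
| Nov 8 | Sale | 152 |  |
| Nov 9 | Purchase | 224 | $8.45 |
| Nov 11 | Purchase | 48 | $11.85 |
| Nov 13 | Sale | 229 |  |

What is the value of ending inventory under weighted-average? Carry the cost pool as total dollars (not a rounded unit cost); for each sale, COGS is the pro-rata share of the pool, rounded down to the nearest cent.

After Nov 1: 87 on hand, pool $1,026.60 (≈ $11.8000 each)
After Nov 2: 442 on hand, pool $3,458.35 (≈ $7.8243 each)
Nov 3, sell 254: 254/442 × $3,458.35 → $1,987.37
After Nov 4: 353 on hand, pool $2,700.23 (≈ $7.6494 each)
Nov 6, sell 249: 249/353 × $2,700.23 → $1,904.69
After Nov 7: 299 on hand, pool $2,394.54 (≈ $8.0085 each)
Nov 8, sell 152: 152/299 × $2,394.54 → $1,217.29
After Nov 9: 371 on hand, pool $3,070.05 (≈ $8.2751 each)
After Nov 11: 419 on hand, pool $3,638.85 (≈ $8.6846 each)
Nov 13, sell 229: 229/419 × $3,638.85 → $1,988.77
Total COGS = $1,987.37 + $1,904.69 + $1,217.29 + $1,988.77 = $7,098.12
Ending inventory (cost pool remaining) = $1,650.08

Ending inventory = $1,650.08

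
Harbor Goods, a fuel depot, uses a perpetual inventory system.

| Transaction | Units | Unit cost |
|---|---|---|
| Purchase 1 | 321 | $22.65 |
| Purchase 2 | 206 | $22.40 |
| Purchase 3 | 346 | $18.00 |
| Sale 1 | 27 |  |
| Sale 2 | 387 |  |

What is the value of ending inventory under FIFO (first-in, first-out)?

Ending inventory = $8,759.20

Sale 1 (27) [FIFO — oldest first]: 27 @ $22.65 = $611.55
Sale 2 (387) [FIFO — oldest first]: 294 @ $22.65 + 93 @ $22.40 = $8,742.30
Total COGS = $611.55 + $8,742.30 = $9,353.85
Ending inventory: 113 @ $22.40 + 346 @ $18.00 = $8,759.20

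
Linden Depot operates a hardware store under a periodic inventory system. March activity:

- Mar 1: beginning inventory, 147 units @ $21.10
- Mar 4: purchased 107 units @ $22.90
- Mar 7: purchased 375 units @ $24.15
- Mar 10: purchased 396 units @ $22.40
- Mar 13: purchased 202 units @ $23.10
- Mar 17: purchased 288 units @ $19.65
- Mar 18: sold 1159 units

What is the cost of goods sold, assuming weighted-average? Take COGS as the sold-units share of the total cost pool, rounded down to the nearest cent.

COGS = $25,860.65

Mar 18, sell 1159: 1159/1515 × $33,804.05 → $25,860.65
Ending inventory (cost pool remaining) = $7,943.40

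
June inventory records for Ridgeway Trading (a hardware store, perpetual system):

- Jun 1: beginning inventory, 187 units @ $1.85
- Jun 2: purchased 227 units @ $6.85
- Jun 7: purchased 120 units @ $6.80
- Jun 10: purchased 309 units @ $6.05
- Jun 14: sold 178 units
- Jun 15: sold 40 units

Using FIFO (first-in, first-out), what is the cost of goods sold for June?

COGS = $558.30

Jun 14, 178 sold [FIFO — oldest first]: 178 @ $1.85 = $329.30
Jun 15, 40 sold [FIFO — oldest first]: 9 @ $1.85 + 31 @ $6.85 = $229.00
Total COGS = $329.30 + $229.00 = $558.30
Ending inventory: 196 @ $6.85 + 120 @ $6.80 + 309 @ $6.05 = $4,028.05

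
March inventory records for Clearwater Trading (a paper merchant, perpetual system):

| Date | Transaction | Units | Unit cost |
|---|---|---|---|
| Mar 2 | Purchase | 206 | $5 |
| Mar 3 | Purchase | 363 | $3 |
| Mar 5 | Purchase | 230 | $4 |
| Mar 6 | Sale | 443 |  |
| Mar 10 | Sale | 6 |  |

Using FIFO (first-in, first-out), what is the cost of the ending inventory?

Mar 6, 443 sold [FIFO — oldest first]: 206 @ $5 + 237 @ $3 = $1,741
Mar 10, 6 sold [FIFO — oldest first]: 6 @ $3 = $18
Total COGS = $1,741 + $18 = $1,759
Ending inventory: 120 @ $3 + 230 @ $4 = $1,280
Check: goods available $3,039 = COGS $1,759 + ending $1,280

Ending inventory = $1,280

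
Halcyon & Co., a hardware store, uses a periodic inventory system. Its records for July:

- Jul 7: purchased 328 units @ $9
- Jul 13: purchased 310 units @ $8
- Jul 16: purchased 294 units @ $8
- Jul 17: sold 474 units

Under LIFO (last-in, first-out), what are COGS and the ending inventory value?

COGS = $3,792; ending inventory = $3,992

Jul 17, 474 sold [LIFO — newest first]: 294 @ $8 + 180 @ $8 = $3,792
Ending inventory: 328 @ $9 + 130 @ $8 = $3,992
Check: goods available $7,784 = COGS $3,792 + ending $3,992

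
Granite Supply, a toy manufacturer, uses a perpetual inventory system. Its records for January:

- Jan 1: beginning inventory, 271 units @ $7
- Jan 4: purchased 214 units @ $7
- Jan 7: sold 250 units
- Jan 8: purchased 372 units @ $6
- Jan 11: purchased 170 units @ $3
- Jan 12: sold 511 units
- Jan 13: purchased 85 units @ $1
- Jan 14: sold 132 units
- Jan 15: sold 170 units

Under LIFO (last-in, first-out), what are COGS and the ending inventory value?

Jan 7, 250 sold [LIFO — newest first]: 214 @ $7 + 36 @ $7 = $1,750
Jan 12, 511 sold [LIFO — newest first]: 170 @ $3 + 341 @ $6 = $2,556
Jan 14, 132 sold [LIFO — newest first]: 85 @ $1 + 31 @ $6 + 16 @ $7 = $383
Jan 15, 170 sold [LIFO — newest first]: 170 @ $7 = $1,190
Total COGS = $1,750 + $2,556 + $383 + $1,190 = $5,879
Ending inventory: 49 @ $7 = $343

COGS = $5,879; ending inventory = $343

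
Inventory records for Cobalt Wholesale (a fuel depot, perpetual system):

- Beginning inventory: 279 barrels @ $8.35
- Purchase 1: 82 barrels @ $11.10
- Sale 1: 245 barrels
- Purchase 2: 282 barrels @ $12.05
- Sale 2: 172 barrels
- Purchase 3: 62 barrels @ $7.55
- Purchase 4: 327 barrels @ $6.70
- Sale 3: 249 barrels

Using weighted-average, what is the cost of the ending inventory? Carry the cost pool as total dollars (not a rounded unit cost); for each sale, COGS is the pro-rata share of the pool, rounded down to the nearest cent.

After Beginning: 279 on hand, pool $2,329.65 (≈ $8.3500 each)
After Purchase 1: 361 on hand, pool $3,239.85 (≈ $8.9747 each)
Sale 1, sell 245: 245/361 × $3,239.85 → $2,198.79
After Purchase 2: 398 on hand, pool $4,439.16 (≈ $11.1537 each)
Sale 2, sell 172: 172/398 × $4,439.16 → $1,918.43
After Purchase 3: 288 on hand, pool $2,988.83 (≈ $10.3779 each)
After Purchase 4: 615 on hand, pool $5,179.73 (≈ $8.4223 each)
Sale 3, sell 249: 249/615 × $5,179.73 → $2,097.15
Total COGS = $2,198.79 + $1,918.43 + $2,097.15 = $6,214.37
Ending inventory (cost pool remaining) = $3,082.58

Ending inventory = $3,082.58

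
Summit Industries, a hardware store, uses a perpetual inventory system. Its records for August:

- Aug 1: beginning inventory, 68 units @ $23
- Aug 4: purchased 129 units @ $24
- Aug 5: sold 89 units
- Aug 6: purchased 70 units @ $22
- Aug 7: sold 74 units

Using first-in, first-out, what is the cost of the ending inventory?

Ending inventory = $2,356

Aug 5, 89 sold [FIFO — oldest first]: 68 @ $23 + 21 @ $24 = $2,068
Aug 7, 74 sold [FIFO — oldest first]: 74 @ $24 = $1,776
Total COGS = $2,068 + $1,776 = $3,844
Ending inventory: 34 @ $24 + 70 @ $22 = $2,356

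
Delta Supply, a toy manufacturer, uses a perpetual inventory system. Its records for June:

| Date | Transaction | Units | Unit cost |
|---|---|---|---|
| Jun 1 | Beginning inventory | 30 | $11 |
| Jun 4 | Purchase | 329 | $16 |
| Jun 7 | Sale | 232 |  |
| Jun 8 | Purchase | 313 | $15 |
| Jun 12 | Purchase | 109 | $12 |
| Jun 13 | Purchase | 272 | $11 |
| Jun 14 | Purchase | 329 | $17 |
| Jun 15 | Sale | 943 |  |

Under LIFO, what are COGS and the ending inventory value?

Jun 7, 232 sold [LIFO — newest first]: 232 @ $16 = $3,712
Jun 15, 943 sold [LIFO — newest first]: 329 @ $17 + 272 @ $11 + 109 @ $12 + 233 @ $15 = $13,388
Total COGS = $3,712 + $13,388 = $17,100
Ending inventory: 30 @ $11 + 97 @ $16 + 80 @ $15 = $3,082

COGS = $17,100; ending inventory = $3,082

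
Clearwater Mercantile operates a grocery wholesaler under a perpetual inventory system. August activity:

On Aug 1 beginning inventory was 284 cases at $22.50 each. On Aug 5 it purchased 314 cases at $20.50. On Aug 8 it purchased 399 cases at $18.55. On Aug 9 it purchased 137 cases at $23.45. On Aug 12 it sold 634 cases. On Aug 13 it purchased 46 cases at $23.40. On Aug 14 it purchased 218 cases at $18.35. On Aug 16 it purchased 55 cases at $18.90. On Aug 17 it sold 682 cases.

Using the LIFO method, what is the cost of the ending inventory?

Ending inventory = $3,082.50

Aug 12, 634 sold [LIFO — newest first]: 137 @ $23.45 + 399 @ $18.55 + 98 @ $20.50 = $12,623.10
Aug 17, 682 sold [LIFO — newest first]: 55 @ $18.90 + 218 @ $18.35 + 46 @ $23.40 + 216 @ $20.50 + 147 @ $22.50 = $13,851.70
Total COGS = $12,623.10 + $13,851.70 = $26,474.80
Ending inventory: 137 @ $22.50 = $3,082.50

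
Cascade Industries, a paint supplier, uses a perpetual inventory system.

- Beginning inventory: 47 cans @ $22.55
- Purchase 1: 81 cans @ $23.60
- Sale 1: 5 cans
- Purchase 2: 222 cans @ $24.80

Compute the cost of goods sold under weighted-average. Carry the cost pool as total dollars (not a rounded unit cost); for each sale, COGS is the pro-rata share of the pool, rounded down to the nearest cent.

COGS = $116.07

After Beginning: 47 on hand, pool $1,059.85 (≈ $22.5500 each)
After Purchase 1: 128 on hand, pool $2,971.45 (≈ $23.2145 each)
Sale 1, sell 5: 5/128 × $2,971.45 → $116.07
After Purchase 2: 345 on hand, pool $8,360.98 (≈ $24.2347 each)
Ending inventory (cost pool remaining) = $8,360.98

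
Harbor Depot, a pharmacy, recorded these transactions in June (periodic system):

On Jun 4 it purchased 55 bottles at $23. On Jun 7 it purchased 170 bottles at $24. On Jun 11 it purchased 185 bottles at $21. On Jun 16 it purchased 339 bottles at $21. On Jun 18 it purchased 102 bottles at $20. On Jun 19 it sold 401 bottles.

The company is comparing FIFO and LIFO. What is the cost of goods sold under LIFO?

COGS = $8,319

FIFO COGS: 55 @ $23 + 170 @ $24 + 176 @ $21 = $9,041
LIFO COGS: 102 @ $20 + 299 @ $21 = $8,319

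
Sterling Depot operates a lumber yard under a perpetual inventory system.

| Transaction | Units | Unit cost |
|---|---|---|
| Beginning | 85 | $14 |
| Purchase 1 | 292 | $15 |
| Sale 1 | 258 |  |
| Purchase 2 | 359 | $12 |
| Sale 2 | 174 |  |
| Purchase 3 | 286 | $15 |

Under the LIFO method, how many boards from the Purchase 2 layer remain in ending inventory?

185

Sale 1 (258) [LIFO — newest first]: 258 @ $15 = $3,870
Sale 2 (174) [LIFO — newest first]: 174 @ $12 = $2,088
Total COGS = $3,870 + $2,088 = $5,958
Ending inventory: 85 @ $14 + 34 @ $15 + 185 @ $12 + 286 @ $15 = $8,210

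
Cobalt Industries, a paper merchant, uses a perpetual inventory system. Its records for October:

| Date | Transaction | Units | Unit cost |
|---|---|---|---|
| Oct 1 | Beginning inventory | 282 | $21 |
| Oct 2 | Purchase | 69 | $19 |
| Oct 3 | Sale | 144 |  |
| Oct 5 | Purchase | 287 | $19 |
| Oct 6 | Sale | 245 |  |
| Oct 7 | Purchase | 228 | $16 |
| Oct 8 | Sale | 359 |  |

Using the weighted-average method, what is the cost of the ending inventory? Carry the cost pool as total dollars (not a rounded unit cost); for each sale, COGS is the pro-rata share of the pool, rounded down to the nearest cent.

Ending inventory = $2,114.27

After Oct 1: 282 on hand, pool $5,922.00 (≈ $21.0000 each)
After Oct 2: 351 on hand, pool $7,233.00 (≈ $20.6068 each)
Oct 3, sell 144: 144/351 × $7,233.00 → $2,967.38
After Oct 5: 494 on hand, pool $9,718.62 (≈ $19.6733 each)
Oct 6, sell 245: 245/494 × $9,718.62 → $4,819.96
After Oct 7: 477 on hand, pool $8,546.66 (≈ $17.9175 each)
Oct 8, sell 359: 359/477 × $8,546.66 → $6,432.39
Total COGS = $2,967.38 + $4,819.96 + $6,432.39 = $14,219.73
Ending inventory (cost pool remaining) = $2,114.27
Check: goods available $16,334.00 = COGS $14,219.73 + ending $2,114.27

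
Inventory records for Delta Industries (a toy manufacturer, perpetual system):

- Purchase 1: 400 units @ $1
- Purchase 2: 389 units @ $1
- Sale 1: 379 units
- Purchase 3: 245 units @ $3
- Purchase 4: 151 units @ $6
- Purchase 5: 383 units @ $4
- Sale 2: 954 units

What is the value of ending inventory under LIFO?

Sale 1 (379) [LIFO — newest first]: 379 @ $1 = $379
Sale 2 (954) [LIFO — newest first]: 383 @ $4 + 151 @ $6 + 245 @ $3 + 10 @ $1 + 165 @ $1 = $3,348
Total COGS = $379 + $3,348 = $3,727
Ending inventory: 235 @ $1 = $235
Check: goods available $3,962 = COGS $3,727 + ending $235

Ending inventory = $235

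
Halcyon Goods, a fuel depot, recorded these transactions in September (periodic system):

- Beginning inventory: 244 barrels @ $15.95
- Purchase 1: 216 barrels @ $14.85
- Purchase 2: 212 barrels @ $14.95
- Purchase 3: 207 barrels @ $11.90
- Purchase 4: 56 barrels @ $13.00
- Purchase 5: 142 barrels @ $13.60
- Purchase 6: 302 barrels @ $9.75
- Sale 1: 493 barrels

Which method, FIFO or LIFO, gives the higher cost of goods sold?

FIFO

FIFO COGS: 244 @ $15.95 + 216 @ $14.85 + 33 @ $14.95 = $7,592.75
LIFO COGS: 302 @ $9.75 + 142 @ $13.60 + 49 @ $13.00 = $5,512.70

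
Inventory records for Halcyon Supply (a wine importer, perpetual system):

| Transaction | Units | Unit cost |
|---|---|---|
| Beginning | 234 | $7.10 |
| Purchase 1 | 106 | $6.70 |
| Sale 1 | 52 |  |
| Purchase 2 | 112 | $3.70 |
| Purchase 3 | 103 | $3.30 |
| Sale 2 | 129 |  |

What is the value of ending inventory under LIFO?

Ending inventory = $2,341.40

Sale 1 (52) [LIFO — newest first]: 52 @ $6.70 = $348.40
Sale 2 (129) [LIFO — newest first]: 103 @ $3.30 + 26 @ $3.70 = $436.10
Total COGS = $348.40 + $436.10 = $784.50
Ending inventory: 234 @ $7.10 + 54 @ $6.70 + 86 @ $3.70 = $2,341.40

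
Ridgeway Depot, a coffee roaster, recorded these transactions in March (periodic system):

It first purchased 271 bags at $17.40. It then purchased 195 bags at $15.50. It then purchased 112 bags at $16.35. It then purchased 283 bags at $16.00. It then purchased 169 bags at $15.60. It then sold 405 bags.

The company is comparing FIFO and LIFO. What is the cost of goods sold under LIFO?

COGS = $6,412.40

FIFO COGS: 271 @ $17.40 + 134 @ $15.50 = $6,792.40
LIFO COGS: 169 @ $15.60 + 236 @ $16.00 = $6,412.40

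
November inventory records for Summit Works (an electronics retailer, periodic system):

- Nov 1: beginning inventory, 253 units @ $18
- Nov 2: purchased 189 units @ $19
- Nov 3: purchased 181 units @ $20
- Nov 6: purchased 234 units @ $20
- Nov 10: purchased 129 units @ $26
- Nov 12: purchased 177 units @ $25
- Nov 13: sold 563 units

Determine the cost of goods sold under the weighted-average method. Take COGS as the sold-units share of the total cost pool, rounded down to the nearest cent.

Nov 13, sell 563: 563/1163 × $24,224.00 → $11,726.66
Ending inventory (cost pool remaining) = $12,497.34
Check: goods available $24,224.00 = COGS $11,726.66 + ending $12,497.34

COGS = $11,726.66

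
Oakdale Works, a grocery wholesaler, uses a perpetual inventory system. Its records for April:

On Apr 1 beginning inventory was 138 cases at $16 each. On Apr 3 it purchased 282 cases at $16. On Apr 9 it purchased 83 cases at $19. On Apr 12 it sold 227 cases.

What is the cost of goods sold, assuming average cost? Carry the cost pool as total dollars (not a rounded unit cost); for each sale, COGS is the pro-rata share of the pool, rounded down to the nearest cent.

After Apr 1: 138 on hand, pool $2,208.00 (≈ $16.0000 each)
After Apr 3: 420 on hand, pool $6,720.00 (≈ $16.0000 each)
After Apr 9: 503 on hand, pool $8,297.00 (≈ $16.4950 each)
Apr 12, sell 227: 227/503 × $8,297.00 → $3,744.37
Ending inventory (cost pool remaining) = $4,552.63
Check: goods available $8,297.00 = COGS $3,744.37 + ending $4,552.63

COGS = $3,744.37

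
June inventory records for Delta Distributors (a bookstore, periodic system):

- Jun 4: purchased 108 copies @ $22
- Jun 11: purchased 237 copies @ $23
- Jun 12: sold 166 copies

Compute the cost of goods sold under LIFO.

Jun 12, 166 sold [LIFO — newest first]: 166 @ $23 = $3,818
Ending inventory: 108 @ $22 + 71 @ $23 = $4,009

COGS = $3,818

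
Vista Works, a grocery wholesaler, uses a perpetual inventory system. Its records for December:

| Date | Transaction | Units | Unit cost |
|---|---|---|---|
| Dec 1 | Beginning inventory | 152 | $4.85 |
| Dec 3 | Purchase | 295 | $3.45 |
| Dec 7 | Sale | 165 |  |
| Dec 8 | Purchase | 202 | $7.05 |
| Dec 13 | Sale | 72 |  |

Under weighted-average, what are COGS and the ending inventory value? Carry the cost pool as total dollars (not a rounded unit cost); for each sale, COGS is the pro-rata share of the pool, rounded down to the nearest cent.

After Dec 1: 152 on hand, pool $737.20 (≈ $4.8500 each)
After Dec 3: 447 on hand, pool $1,754.95 (≈ $3.9261 each)
Dec 7, sell 165: 165/447 × $1,754.95 → $647.80
After Dec 8: 484 on hand, pool $2,531.25 (≈ $5.2299 each)
Dec 13, sell 72: 72/484 × $2,531.25 → $376.54
Total COGS = $647.80 + $376.54 = $1,024.34
Ending inventory (cost pool remaining) = $2,154.71

COGS = $1,024.34; ending inventory = $2,154.71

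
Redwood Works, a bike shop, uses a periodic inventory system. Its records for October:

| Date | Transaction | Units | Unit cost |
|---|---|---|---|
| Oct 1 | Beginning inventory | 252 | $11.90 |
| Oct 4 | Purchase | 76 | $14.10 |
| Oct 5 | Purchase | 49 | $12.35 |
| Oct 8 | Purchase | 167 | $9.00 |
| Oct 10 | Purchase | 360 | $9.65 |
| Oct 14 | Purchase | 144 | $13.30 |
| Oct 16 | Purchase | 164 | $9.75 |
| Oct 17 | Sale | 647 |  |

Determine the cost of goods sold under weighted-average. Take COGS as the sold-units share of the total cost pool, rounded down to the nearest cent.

Oct 17, sell 647: 647/1212 × $13,166.75 → $7,028.78
Ending inventory (cost pool remaining) = $6,137.97
Check: goods available $13,166.75 = COGS $7,028.78 + ending $6,137.97

COGS = $7,028.78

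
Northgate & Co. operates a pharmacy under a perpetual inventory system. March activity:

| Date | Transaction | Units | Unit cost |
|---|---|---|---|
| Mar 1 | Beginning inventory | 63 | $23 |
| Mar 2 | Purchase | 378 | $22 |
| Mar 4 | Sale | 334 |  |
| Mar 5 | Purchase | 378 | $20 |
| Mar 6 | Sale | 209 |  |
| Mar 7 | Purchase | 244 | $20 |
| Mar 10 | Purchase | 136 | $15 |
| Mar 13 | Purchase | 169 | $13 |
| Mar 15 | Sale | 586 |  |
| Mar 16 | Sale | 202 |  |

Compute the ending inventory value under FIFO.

Ending inventory = $481

Mar 4, 334 sold [FIFO — oldest first]: 63 @ $23 + 271 @ $22 = $7,411
Mar 6, 209 sold [FIFO — oldest first]: 107 @ $22 + 102 @ $20 = $4,394
Mar 15, 586 sold [FIFO — oldest first]: 276 @ $20 + 244 @ $20 + 66 @ $15 = $11,390
Mar 16, 202 sold [FIFO — oldest first]: 70 @ $15 + 132 @ $13 = $2,766
Total COGS = $7,411 + $4,394 + $11,390 + $2,766 = $25,961
Ending inventory: 37 @ $13 = $481
Check: goods available $26,442 = COGS $25,961 + ending $481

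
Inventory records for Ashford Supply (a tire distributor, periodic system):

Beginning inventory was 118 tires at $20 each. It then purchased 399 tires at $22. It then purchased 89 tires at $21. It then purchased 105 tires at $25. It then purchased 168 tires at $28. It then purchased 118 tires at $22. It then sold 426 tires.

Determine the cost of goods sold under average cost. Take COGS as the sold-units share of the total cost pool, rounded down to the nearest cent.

COGS = $9,798.42

Sale 1, sell 426: 426/997 × $22,932.00 → $9,798.42
Ending inventory (cost pool remaining) = $13,133.58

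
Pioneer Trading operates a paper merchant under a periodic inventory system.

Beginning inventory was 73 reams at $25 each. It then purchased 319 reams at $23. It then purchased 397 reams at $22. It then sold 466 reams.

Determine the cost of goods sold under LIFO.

Sale 1 (466) [LIFO — newest first]: 397 @ $22 + 69 @ $23 = $10,321
Ending inventory: 73 @ $25 + 250 @ $23 = $7,575

COGS = $10,321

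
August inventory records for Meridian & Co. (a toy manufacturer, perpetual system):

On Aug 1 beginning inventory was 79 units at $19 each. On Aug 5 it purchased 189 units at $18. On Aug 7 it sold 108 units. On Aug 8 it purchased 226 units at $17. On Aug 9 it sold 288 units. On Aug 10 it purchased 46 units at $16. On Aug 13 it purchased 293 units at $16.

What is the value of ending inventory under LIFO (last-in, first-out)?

Aug 7, 108 sold [LIFO — newest first]: 108 @ $18 = $1,944
Aug 9, 288 sold [LIFO — newest first]: 226 @ $17 + 62 @ $18 = $4,958
Total COGS = $1,944 + $4,958 = $6,902
Ending inventory: 79 @ $19 + 19 @ $18 + 46 @ $16 + 293 @ $16 = $7,267

Ending inventory = $7,267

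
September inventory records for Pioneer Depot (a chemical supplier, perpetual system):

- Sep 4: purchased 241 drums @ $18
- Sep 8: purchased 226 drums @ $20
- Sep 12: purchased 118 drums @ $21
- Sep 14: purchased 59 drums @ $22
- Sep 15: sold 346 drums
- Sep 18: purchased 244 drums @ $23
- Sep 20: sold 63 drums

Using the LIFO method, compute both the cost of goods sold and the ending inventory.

Sep 15, 346 sold [LIFO — newest first]: 59 @ $22 + 118 @ $21 + 169 @ $20 = $7,156
Sep 20, 63 sold [LIFO — newest first]: 63 @ $23 = $1,449
Total COGS = $7,156 + $1,449 = $8,605
Ending inventory: 241 @ $18 + 57 @ $20 + 181 @ $23 = $9,641
Check: goods available $18,246 = COGS $8,605 + ending $9,641

COGS = $8,605; ending inventory = $9,641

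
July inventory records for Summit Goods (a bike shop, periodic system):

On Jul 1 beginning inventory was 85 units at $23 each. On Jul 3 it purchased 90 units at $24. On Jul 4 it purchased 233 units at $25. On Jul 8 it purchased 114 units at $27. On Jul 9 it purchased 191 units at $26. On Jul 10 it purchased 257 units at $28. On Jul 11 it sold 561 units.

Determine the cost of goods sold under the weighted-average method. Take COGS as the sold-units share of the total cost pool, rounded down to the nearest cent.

Jul 11, sell 561: 561/970 × $25,180.00 → $14,562.86
Ending inventory (cost pool remaining) = $10,617.14
Check: goods available $25,180.00 = COGS $14,562.86 + ending $10,617.14

COGS = $14,562.86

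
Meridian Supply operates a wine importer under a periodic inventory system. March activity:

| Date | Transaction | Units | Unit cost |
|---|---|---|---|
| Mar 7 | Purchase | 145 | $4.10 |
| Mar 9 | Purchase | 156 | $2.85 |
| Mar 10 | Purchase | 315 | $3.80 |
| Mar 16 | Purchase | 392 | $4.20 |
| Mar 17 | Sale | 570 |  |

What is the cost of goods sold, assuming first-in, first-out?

Mar 17, 570 sold [FIFO — oldest first]: 145 @ $4.10 + 156 @ $2.85 + 269 @ $3.80 = $2,061.30
Ending inventory: 46 @ $3.80 + 392 @ $4.20 = $1,821.20

COGS = $2,061.30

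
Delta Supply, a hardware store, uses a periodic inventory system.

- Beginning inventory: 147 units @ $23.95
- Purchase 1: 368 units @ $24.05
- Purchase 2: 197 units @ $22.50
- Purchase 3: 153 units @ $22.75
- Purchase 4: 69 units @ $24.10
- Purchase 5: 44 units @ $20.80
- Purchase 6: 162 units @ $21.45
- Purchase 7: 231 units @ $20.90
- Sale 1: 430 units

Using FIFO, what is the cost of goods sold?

Sale 1 (430) [FIFO — oldest first]: 147 @ $23.95 + 283 @ $24.05 = $10,326.80
Ending inventory: 85 @ $24.05 + 197 @ $22.50 + 153 @ $22.75 + 69 @ $24.10 + 44 @ $20.80 + 162 @ $21.45 + 231 @ $20.90 = $20,838.40
Check: goods available $31,165.20 = COGS $10,326.80 + ending $20,838.40

COGS = $10,326.80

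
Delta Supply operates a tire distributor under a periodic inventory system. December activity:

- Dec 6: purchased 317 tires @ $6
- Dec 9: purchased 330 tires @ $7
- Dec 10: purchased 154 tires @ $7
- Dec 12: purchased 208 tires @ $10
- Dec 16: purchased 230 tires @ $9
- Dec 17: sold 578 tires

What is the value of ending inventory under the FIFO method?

Dec 17, 578 sold [FIFO — oldest first]: 317 @ $6 + 261 @ $7 = $3,729
Ending inventory: 69 @ $7 + 154 @ $7 + 208 @ $10 + 230 @ $9 = $5,711

Ending inventory = $5,711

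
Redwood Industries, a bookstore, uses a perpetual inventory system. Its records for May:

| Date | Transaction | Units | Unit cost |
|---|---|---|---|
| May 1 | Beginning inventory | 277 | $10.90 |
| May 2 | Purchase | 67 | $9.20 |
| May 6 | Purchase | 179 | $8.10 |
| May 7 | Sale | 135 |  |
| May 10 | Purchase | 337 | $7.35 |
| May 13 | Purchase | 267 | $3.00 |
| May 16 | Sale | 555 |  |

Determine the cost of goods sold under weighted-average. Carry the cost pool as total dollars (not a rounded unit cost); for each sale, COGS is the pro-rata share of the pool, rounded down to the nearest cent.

After May 1: 277 on hand, pool $3,019.30 (≈ $10.9000 each)
After May 2: 344 on hand, pool $3,635.70 (≈ $10.5689 each)
After May 6: 523 on hand, pool $5,085.60 (≈ $9.7239 each)
May 7, sell 135: 135/523 × $5,085.60 → $1,312.72
After May 10: 725 on hand, pool $6,249.83 (≈ $8.6205 each)
After May 13: 992 on hand, pool $7,050.83 (≈ $7.1077 each)
May 16, sell 555: 555/992 × $7,050.83 → $3,944.76
Total COGS = $1,312.72 + $3,944.76 = $5,257.48
Ending inventory (cost pool remaining) = $3,106.07

COGS = $5,257.48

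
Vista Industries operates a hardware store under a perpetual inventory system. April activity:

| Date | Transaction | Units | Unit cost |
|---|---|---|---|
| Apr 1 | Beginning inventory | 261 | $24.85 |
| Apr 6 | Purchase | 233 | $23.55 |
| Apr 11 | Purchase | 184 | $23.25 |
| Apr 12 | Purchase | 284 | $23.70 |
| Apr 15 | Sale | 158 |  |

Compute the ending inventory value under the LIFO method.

Apr 15, 158 sold [LIFO — newest first]: 158 @ $23.70 = $3,744.60
Ending inventory: 261 @ $24.85 + 233 @ $23.55 + 184 @ $23.25 + 126 @ $23.70 = $19,237.20

Ending inventory = $19,237.20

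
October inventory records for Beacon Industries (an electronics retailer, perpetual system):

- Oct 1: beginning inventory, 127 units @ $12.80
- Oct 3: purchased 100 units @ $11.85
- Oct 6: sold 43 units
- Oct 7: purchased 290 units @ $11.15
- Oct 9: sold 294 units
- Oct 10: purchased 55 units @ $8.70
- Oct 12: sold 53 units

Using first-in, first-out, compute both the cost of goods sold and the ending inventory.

COGS = $4,628.05; ending inventory = $1,894.55

Oct 6, 43 sold [FIFO — oldest first]: 43 @ $12.80 = $550.40
Oct 9, 294 sold [FIFO — oldest first]: 84 @ $12.80 + 100 @ $11.85 + 110 @ $11.15 = $3,486.70
Oct 12, 53 sold [FIFO — oldest first]: 53 @ $11.15 = $590.95
Total COGS = $550.40 + $3,486.70 + $590.95 = $4,628.05
Ending inventory: 127 @ $11.15 + 55 @ $8.70 = $1,894.55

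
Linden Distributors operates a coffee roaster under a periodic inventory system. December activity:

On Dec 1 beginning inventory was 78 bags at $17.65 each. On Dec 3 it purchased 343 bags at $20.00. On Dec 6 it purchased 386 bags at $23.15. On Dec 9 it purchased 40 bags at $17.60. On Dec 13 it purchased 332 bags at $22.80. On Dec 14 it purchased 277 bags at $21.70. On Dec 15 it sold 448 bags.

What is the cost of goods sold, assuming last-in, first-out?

COGS = $9,909.70

Dec 15, 448 sold [LIFO — newest first]: 277 @ $21.70 + 171 @ $22.80 = $9,909.70
Ending inventory: 78 @ $17.65 + 343 @ $20.00 + 386 @ $23.15 + 40 @ $17.60 + 161 @ $22.80 = $21,547.40
Check: goods available $31,457.10 = COGS $9,909.70 + ending $21,547.40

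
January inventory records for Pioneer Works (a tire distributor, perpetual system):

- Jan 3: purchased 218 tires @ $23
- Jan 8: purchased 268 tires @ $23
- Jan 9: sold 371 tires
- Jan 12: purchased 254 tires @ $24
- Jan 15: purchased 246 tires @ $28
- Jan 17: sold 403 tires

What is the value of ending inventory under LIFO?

Jan 9, 371 sold [LIFO — newest first]: 268 @ $23 + 103 @ $23 = $8,533
Jan 17, 403 sold [LIFO — newest first]: 246 @ $28 + 157 @ $24 = $10,656
Total COGS = $8,533 + $10,656 = $19,189
Ending inventory: 115 @ $23 + 97 @ $24 = $4,973
Check: goods available $24,162 = COGS $19,189 + ending $4,973

Ending inventory = $4,973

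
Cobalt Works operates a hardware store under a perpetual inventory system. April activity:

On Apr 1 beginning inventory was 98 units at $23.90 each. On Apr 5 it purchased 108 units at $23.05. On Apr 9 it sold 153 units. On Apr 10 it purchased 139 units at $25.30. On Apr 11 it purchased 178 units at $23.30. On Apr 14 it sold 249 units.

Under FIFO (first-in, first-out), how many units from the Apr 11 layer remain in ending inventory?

121

Apr 9, 153 sold [FIFO — oldest first]: 98 @ $23.90 + 55 @ $23.05 = $3,609.95
Apr 14, 249 sold [FIFO — oldest first]: 53 @ $23.05 + 139 @ $25.30 + 57 @ $23.30 = $6,066.45
Total COGS = $3,609.95 + $6,066.45 = $9,676.40
Ending inventory: 121 @ $23.30 = $2,819.30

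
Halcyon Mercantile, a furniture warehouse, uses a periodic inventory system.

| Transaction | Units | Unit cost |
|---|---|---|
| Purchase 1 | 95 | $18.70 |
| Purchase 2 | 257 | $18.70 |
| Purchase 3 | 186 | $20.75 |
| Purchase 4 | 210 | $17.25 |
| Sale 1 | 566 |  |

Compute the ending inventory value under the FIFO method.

Ending inventory = $3,139.50

Sale 1 (566) [FIFO — oldest first]: 95 @ $18.70 + 257 @ $18.70 + 186 @ $20.75 + 28 @ $17.25 = $10,924.90
Ending inventory: 182 @ $17.25 = $3,139.50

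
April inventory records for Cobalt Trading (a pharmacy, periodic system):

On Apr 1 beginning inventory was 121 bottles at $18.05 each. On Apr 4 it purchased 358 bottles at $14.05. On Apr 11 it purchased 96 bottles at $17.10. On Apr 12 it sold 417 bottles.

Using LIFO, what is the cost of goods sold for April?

COGS = $6,151.65

Apr 12, 417 sold [LIFO — newest first]: 96 @ $17.10 + 321 @ $14.05 = $6,151.65
Ending inventory: 121 @ $18.05 + 37 @ $14.05 = $2,703.90
Check: goods available $8,855.55 = COGS $6,151.65 + ending $2,703.90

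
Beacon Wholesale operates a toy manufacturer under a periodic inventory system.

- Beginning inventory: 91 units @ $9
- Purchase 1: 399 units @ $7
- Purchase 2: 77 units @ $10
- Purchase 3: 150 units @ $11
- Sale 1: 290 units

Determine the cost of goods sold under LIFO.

Sale 1 (290) [LIFO — newest first]: 150 @ $11 + 77 @ $10 + 63 @ $7 = $2,861
Ending inventory: 91 @ $9 + 336 @ $7 = $3,171

COGS = $2,861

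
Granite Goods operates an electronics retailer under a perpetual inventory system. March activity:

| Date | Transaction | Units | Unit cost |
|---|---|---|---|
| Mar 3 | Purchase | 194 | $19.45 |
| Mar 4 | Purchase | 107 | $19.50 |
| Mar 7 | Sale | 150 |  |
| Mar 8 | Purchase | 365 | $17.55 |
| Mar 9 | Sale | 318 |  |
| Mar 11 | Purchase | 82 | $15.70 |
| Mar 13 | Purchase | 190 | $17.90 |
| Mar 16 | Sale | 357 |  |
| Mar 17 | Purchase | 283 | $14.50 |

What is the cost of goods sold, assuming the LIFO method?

COGS = $14,756.10

Mar 7, 150 sold [LIFO — newest first]: 107 @ $19.50 + 43 @ $19.45 = $2,922.85
Mar 9, 318 sold [LIFO — newest first]: 318 @ $17.55 = $5,580.90
Mar 16, 357 sold [LIFO — newest first]: 190 @ $17.90 + 82 @ $15.70 + 47 @ $17.55 + 38 @ $19.45 = $6,252.35
Total COGS = $2,922.85 + $5,580.90 + $6,252.35 = $14,756.10
Ending inventory: 113 @ $19.45 + 283 @ $14.50 = $6,301.35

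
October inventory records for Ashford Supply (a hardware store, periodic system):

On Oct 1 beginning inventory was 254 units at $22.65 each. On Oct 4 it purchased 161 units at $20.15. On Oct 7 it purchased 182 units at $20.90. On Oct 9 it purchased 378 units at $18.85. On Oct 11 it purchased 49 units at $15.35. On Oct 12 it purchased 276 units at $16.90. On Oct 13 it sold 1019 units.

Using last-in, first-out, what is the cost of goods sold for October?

Oct 13, 1019 sold [LIFO — newest first]: 276 @ $16.90 + 49 @ $15.35 + 378 @ $18.85 + 182 @ $20.90 + 134 @ $20.15 = $19,045.75
Ending inventory: 254 @ $22.65 + 27 @ $20.15 = $6,297.15
Check: goods available $25,342.90 = COGS $19,045.75 + ending $6,297.15

COGS = $19,045.75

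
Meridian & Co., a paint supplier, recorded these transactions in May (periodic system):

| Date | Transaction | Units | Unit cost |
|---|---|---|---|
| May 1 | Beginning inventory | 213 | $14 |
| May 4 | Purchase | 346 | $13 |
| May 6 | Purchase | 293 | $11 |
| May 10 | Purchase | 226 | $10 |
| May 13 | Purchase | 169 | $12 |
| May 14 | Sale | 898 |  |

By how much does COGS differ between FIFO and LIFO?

$922

FIFO COGS: 213 @ $14 + 346 @ $13 + 293 @ $11 + 46 @ $10 = $11,163
LIFO COGS: 169 @ $12 + 226 @ $10 + 293 @ $11 + 210 @ $13 = $10,241
Difference = |$11,163 − $10,241| = $922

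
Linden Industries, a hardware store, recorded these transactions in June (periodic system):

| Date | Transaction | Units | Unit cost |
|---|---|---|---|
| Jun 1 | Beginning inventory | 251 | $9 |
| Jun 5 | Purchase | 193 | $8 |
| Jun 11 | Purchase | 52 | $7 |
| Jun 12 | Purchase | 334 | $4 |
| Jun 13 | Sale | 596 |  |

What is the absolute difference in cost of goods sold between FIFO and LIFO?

$1,170

FIFO COGS: 251 @ $9 + 193 @ $8 + 52 @ $7 + 100 @ $4 = $4,567
LIFO COGS: 334 @ $4 + 52 @ $7 + 193 @ $8 + 17 @ $9 = $3,397
Difference = |$4,567 − $3,397| = $1,170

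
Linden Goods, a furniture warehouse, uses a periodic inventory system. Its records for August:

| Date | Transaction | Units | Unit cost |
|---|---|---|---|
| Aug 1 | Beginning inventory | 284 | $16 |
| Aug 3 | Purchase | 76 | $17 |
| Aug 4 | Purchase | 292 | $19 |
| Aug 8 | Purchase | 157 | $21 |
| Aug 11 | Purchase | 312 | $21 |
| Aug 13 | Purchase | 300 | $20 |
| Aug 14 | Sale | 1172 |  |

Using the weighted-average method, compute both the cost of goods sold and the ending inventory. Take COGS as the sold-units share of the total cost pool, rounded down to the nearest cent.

Aug 14, sell 1172: 1172/1421 × $27,233.00 → $22,460.99
Ending inventory (cost pool remaining) = $4,772.01

COGS = $22,460.99; ending inventory = $4,772.01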